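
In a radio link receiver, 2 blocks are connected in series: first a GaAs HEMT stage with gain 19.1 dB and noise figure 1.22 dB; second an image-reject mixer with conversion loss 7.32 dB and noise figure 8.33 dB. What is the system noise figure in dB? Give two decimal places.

Convert to linear (a loss of L dB is a gain of −L dB): F_i = 10^(NF_i/10), G_i = 10^(G_i,dB/10)
  Stage 1: F_1 = 10^(1.22/10) = 1.324, G_1 = 10^(19.1/10) = 81.28
  Stage 2: F_2 = 10^(8.33/10) = 6.808, G_2 = 10^(−7.32/10) = 0.1854
Friis cascade:
  F = 1.324 + (6.808 − 1)/81.28 = 1.396
NF = 10 log₁₀(1.396) = 1.45 dB

1.45 dB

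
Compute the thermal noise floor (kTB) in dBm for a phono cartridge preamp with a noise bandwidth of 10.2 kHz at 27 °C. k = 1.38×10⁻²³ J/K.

T = 27 °C + 273.15 = 300.15 K
P_n = kTB = 1.38×10⁻²³ × 300.15 × 1.02×10⁴ = 4.22×10⁻¹⁷ W
In dBm: 10 log₁₀(4.22×10⁻¹⁷ / 10⁻³) = −133.7 dBm

−133.7 dBm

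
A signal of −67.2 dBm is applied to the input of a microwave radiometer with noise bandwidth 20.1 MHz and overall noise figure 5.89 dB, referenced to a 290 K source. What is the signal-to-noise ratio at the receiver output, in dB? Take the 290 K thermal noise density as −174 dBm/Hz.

Noise floor: N = −174 + 10 log₁₀(B) + NF
10 log₁₀(2.01×10⁷) = 73.03 dB
N = −174 + 73.03 + 5.89 = −95.08 dBm
SNR = P_sig − N = −67.2 − (−95.08) = 27.88 dB → 27.9 dB

27.9 dB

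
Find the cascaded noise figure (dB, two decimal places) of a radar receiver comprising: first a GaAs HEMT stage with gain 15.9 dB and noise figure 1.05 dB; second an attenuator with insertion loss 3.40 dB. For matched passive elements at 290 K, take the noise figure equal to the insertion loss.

1.15 dB

Convert to linear (a loss of L dB is a gain of −L dB): F_i = 10^(NF_i/10), G_i = 10^(G_i,dB/10)
  Stage 1: F_1 = 10^(1.05/10) = 1.274, G_1 = 10^(15.9/10) = 38.90
  Stage 2: F_2 = 10^(3.40/10) = 2.188, G_2 = 10^(−3.40/10) = 0.4571
Friis cascade:
  F = 1.274 + (2.188 − 1)/38.90 = 1.304
NF = 10 log₁₀(1.304) = 1.15 dB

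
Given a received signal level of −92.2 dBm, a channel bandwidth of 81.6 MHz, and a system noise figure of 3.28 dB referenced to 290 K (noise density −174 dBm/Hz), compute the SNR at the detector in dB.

−0.6 dB

Noise floor: N = −174 + 10 log₁₀(B) + NF
10 log₁₀(8.16×10⁷) = 79.12 dB
N = −174 + 79.12 + 3.28 = −91.60 dBm
SNR = P_sig − N = −92.2 − (−91.60) = −0.60 dB → −0.6 dB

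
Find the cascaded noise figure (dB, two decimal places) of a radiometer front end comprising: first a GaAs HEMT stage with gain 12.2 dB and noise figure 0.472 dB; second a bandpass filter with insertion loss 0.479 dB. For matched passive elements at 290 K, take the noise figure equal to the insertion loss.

0.50 dB

Convert to linear (a loss of L dB is a gain of −L dB): F_i = 10^(NF_i/10), G_i = 10^(G_i,dB/10)
  Stage 1: F_1 = 10^(0.472/10) = 1.115, G_1 = 10^(12.2/10) = 16.60
  Stage 2: F_2 = 10^(0.479/10) = 1.117, G_2 = 10^(−0.479/10) = 0.8956
Friis cascade:
  F = 1.115 + (1.117 − 1)/16.60 = 1.122
NF = 10 log₁₀(1.122) = 0.50 dB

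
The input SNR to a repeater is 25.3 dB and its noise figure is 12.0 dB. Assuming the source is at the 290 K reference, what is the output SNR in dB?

13.3 dB

By definition F = SNR_in/SNR_out, so in dB: SNR_out = SNR_in − NF
SNR_out = 25.3 − 12.0 = 13.3 dB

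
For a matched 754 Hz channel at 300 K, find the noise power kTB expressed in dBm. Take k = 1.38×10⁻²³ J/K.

P_n = kTB = 1.38×10⁻²³ × 300 × 7.54×10² = 3.12×10⁻¹⁸ W
In dBm: 10 log₁₀(3.12×10⁻¹⁸ / 10⁻³) = −145.1 dBm

−145.1 dBm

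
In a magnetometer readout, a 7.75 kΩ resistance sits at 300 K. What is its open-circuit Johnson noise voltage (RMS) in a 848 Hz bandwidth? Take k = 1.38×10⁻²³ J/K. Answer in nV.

V_n = √(4kTRB)
4kTRB = 4 × 1.38×10⁻²³ × 300 × 7.75×10³ × 8.48×10² = 1.09×10⁻¹³ V²
V_n = √(1.09×10⁻¹³) = 3.30×10⁻⁷ V = 330 nV

330 nV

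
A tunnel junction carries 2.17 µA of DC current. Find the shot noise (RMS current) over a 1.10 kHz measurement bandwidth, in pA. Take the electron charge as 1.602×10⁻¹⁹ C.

27.7 pA

I_n = √(2qI·B)
2qI·B = 2 × 1.602×10⁻¹⁹ × 2.17×10⁻⁶ × 1.10×10³ = 7.65×10⁻²² A²
I_n = √(7.65×10⁻²²) = 2.77×10⁻¹¹ A = 27.7 pA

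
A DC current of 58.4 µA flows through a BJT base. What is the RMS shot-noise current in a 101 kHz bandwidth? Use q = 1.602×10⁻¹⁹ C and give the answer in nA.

1.37 nA

I_n = √(2qI·B)
2qI·B = 2 × 1.602×10⁻¹⁹ × 5.84×10⁻⁵ × 1.01×10⁵ = 1.89×10⁻¹⁸ A²
I_n = √(1.89×10⁻¹⁸) = 1.37×10⁻⁹ A = 1.37 nA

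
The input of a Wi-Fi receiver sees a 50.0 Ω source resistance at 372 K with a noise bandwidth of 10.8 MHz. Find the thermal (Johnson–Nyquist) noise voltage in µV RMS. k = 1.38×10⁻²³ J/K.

V_n = √(4kTRB)
4kTRB = 4 × 1.38×10⁻²³ × 372 × 5.00×10¹ × 1.08×10⁷ = 1.11×10⁻¹¹ V²
V_n = √(1.11×10⁻¹¹) = 3.33×10⁻⁶ V = 3.33 µV

3.33 µV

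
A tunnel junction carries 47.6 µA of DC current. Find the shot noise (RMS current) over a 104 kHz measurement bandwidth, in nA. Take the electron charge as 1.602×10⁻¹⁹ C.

1.26 nA

I_n = √(2qI·B)
2qI·B = 2 × 1.602×10⁻¹⁹ × 4.76×10⁻⁵ × 1.04×10⁵ = 1.59×10⁻¹⁸ A²
I_n = √(1.59×10⁻¹⁸) = 1.26×10⁻⁹ A = 1.26 nA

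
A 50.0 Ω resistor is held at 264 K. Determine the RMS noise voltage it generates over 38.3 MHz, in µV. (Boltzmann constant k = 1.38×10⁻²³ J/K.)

V_n = √(4kTRB)
4kTRB = 4 × 1.38×10⁻²³ × 264 × 5.00×10¹ × 3.83×10⁷ = 2.79×10⁻¹¹ V²
V_n = √(2.79×10⁻¹¹) = 5.28×10⁻⁶ V = 5.28 µV

5.28 µV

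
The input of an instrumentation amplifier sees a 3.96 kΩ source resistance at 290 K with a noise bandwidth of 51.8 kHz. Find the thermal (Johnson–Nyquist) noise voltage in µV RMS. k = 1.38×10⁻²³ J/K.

1.81 µV

V_n = √(4kTRB)
4kTRB = 4 × 1.38×10⁻²³ × 290 × 3.96×10³ × 5.18×10⁴ = 3.28×10⁻¹² V²
V_n = √(3.28×10⁻¹²) = 1.81×10⁻⁶ V = 1.81 µV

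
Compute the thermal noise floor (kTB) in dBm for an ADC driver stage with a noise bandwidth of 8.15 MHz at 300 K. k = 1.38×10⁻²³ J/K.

−104.7 dBm

P_n = kTB = 1.38×10⁻²³ × 300 × 8.15×10⁶ = 3.37×10⁻¹⁴ W
In dBm: 10 log₁₀(3.37×10⁻¹⁴ / 10⁻³) = −104.7 dBm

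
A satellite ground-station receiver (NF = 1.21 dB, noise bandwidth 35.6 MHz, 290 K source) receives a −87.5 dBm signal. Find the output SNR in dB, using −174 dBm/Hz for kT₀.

Noise floor: N = −174 + 10 log₁₀(B) + NF
10 log₁₀(3.56×10⁷) = 75.51 dB
N = −174 + 75.51 + 1.21 = −97.28 dBm
SNR = P_sig − N = −87.5 − (−97.28) = 9.78 dB → 9.8 dB

9.8 dB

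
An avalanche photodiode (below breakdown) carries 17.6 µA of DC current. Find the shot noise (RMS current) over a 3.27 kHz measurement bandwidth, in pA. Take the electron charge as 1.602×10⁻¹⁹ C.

I_n = √(2qI·B)
2qI·B = 2 × 1.602×10⁻¹⁹ × 1.76×10⁻⁵ × 3.27×10³ = 1.84×10⁻²⁰ A²
I_n = √(1.84×10⁻²⁰) = 1.36×10⁻¹⁰ A = 136 pA

136 pA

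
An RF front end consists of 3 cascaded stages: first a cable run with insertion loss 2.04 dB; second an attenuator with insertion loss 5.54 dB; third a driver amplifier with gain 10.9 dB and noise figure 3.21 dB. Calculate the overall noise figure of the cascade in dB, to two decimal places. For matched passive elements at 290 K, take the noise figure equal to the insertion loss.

10.79 dB

Convert to linear (a loss of L dB is a gain of −L dB): F_i = 10^(NF_i/10), G_i = 10^(G_i,dB/10)
  Stage 1: F_1 = 10^(2.04/10) = 1.600, G_1 = 10^(−2.04/10) = 0.6252
  Stage 2: F_2 = 10^(5.54/10) = 3.581, G_2 = 10^(−5.54/10) = 0.2793
  Stage 3: F_3 = 10^(3.21/10) = 2.094, G_3 = 10^(10.9/10) = 12.30
Friis cascade:
  F = 1.600 + (3.581 − 1)/0.6252 + (2.094 − 1)/0.1746 = 11.99
NF = 10 log₁₀(11.99) = 10.79 dB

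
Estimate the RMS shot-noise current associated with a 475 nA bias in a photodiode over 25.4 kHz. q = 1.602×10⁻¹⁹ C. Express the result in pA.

62.2 pA

I_n = √(2qI·B)
2qI·B = 2 × 1.602×10⁻¹⁹ × 4.75×10⁻⁷ × 2.54×10⁴ = 3.87×10⁻²¹ A²
I_n = √(3.87×10⁻²¹) = 6.22×10⁻¹¹ A = 62.2 pA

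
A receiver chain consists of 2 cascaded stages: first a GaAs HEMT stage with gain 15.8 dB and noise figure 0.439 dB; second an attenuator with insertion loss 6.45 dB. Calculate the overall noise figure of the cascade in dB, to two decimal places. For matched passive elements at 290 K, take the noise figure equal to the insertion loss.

Convert to linear (a loss of L dB is a gain of −L dB): F_i = 10^(NF_i/10), G_i = 10^(G_i,dB/10)
  Stage 1: F_1 = 10^(0.439/10) = 1.106, G_1 = 10^(15.8/10) = 38.02
  Stage 2: F_2 = 10^(6.45/10) = 4.416, G_2 = 10^(−6.45/10) = 0.2265
Friis cascade:
  F = 1.106 + (4.416 − 1)/38.02 = 1.196
NF = 10 log₁₀(1.196) = 0.78 dB

0.78 dB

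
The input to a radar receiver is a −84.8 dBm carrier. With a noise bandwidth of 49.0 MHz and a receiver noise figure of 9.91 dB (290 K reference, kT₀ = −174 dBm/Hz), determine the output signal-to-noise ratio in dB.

2.4 dB

Noise floor: N = −174 + 10 log₁₀(B) + NF
10 log₁₀(4.90×10⁷) = 76.9 dB
N = −174 + 76.9 + 9.91 = −87.19 dBm
SNR = P_sig − N = −84.8 − (−87.19) = 2.39 dB → 2.4 dB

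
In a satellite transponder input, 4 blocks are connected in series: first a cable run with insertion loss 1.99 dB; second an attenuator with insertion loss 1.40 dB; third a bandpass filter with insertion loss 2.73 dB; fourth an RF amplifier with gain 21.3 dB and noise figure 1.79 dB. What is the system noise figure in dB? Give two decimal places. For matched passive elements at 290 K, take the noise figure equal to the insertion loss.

Convert to linear (a loss of L dB is a gain of −L dB): F_i = 10^(NF_i/10), G_i = 10^(G_i,dB/10)
  Stage 1: F_1 = 10^(1.99/10) = 1.581, G_1 = 10^(−1.99/10) = 0.6324
  Stage 2: F_2 = 10^(1.40/10) = 1.380, G_2 = 10^(−1.40/10) = 0.7244
  Stage 3: F_3 = 10^(2.73/10) = 1.875, G_3 = 10^(−2.73/10) = 0.5333
  Stage 4: F_4 = 10^(1.79/10) = 1.510, G_4 = 10^(21.3/10) = 134.9
Friis cascade:
  F = 1.581 + (1.380 − 1)/0.6324 + (1.875 − 1)/0.4581 + (1.510 − 1)/0.2443 = 6.180
NF = 10 log₁₀(6.180) = 7.91 dB

7.91 dB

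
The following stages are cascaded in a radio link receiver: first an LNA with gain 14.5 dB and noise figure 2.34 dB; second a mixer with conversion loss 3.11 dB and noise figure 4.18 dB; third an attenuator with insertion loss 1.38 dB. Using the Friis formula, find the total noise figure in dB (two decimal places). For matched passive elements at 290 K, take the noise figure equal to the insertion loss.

Convert to linear (a loss of L dB is a gain of −L dB): F_i = 10^(NF_i/10), G_i = 10^(G_i,dB/10)
  Stage 1: F_1 = 10^(2.34/10) = 1.714, G_1 = 10^(14.5/10) = 28.18
  Stage 2: F_2 = 10^(4.18/10) = 2.618, G_2 = 10^(−3.11/10) = 0.4887
  Stage 3: F_3 = 10^(1.38/10) = 1.374, G_3 = 10^(−1.38/10) = 0.7278
Friis cascade:
  F = 1.714 + (2.618 − 1)/28.18 + (1.374 − 1)/13.77 = 1.799
NF = 10 log₁₀(1.799) = 2.55 dB

2.55 dB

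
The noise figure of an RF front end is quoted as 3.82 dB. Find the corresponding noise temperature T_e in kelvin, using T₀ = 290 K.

F = 10^(3.82/10) = 2.40991
T_e = (F − 1)·T₀ = (2.40991 − 1) × 290 = 409 K

409 K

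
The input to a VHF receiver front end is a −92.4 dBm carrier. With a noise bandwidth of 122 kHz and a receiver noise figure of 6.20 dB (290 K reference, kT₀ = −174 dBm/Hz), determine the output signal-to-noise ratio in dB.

24.5 dB

Noise floor: N = −174 + 10 log₁₀(B) + NF
10 log₁₀(1.22×10⁵) = 50.86 dB
N = −174 + 50.86 + 6.20 = −116.94 dBm
SNR = P_sig − N = −92.4 − (−116.94) = 24.54 dB → 24.5 dB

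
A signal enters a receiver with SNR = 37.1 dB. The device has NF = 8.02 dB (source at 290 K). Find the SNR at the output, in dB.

By definition F = SNR_in/SNR_out, so in dB: SNR_out = SNR_in − NF
SNR_out = 37.1 − 8.02 = 29.08 dB

29.08 dB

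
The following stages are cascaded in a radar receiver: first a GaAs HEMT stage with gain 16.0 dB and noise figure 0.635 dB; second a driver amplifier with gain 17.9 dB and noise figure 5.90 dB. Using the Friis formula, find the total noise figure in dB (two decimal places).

0.90 dB

Convert to linear (a loss of L dB is a gain of −L dB): F_i = 10^(NF_i/10), G_i = 10^(G_i,dB/10)
  Stage 1: F_1 = 10^(0.635/10) = 1.157, G_1 = 10^(16.0/10) = 39.81
  Stage 2: F_2 = 10^(5.90/10) = 3.890, G_2 = 10^(17.9/10) = 61.66
Friis cascade:
  F = 1.157 + (3.890 − 1)/39.81 = 1.230
NF = 10 log₁₀(1.230) = 0.90 dB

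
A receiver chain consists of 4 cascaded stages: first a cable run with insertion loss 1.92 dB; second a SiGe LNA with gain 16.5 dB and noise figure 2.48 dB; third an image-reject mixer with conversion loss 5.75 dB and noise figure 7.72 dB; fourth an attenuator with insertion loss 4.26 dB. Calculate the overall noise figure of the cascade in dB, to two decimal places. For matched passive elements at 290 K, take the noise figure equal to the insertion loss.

Convert to linear (a loss of L dB is a gain of −L dB): F_i = 10^(NF_i/10), G_i = 10^(G_i,dB/10)
  Stage 1: F_1 = 10^(1.92/10) = 1.556, G_1 = 10^(−1.92/10) = 0.6427
  Stage 2: F_2 = 10^(2.48/10) = 1.770, G_2 = 10^(16.5/10) = 44.67
  Stage 3: F_3 = 10^(7.72/10) = 5.916, G_3 = 10^(−5.75/10) = 0.2661
  Stage 4: F_4 = 10^(4.26/10) = 2.667, G_4 = 10^(−4.26/10) = 0.3750
Friis cascade:
  F = 1.556 + (1.770 − 1)/0.6427 + (5.916 − 1)/28.71 + (2.667 − 1)/7.638 = 3.144
NF = 10 log₁₀(3.144) = 4.97 dB

4.97 dB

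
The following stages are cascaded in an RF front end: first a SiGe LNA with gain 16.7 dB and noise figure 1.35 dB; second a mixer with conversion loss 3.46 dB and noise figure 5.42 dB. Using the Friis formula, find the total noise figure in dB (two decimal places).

Convert to linear (a loss of L dB is a gain of −L dB): F_i = 10^(NF_i/10), G_i = 10^(G_i,dB/10)
  Stage 1: F_1 = 10^(1.35/10) = 1.365, G_1 = 10^(16.7/10) = 46.77
  Stage 2: F_2 = 10^(5.42/10) = 3.483, G_2 = 10^(−3.46/10) = 0.4508
Friis cascade:
  F = 1.365 + (3.483 − 1)/46.77 = 1.418
NF = 10 log₁₀(1.418) = 1.52 dB

1.52 dB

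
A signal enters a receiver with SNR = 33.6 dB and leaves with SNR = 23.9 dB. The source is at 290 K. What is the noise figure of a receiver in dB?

9.7 dB

NF (dB) = SNR_in(dB) − SNR_out(dB) when the source is at T₀
NF = 33.6 − 23.9 = 9.7 dB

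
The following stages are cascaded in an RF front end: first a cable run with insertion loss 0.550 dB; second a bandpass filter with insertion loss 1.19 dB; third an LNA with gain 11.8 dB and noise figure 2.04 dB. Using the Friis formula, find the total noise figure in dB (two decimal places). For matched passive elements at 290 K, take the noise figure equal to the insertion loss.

3.78 dB

Convert to linear (a loss of L dB is a gain of −L dB): F_i = 10^(NF_i/10), G_i = 10^(G_i,dB/10)
  Stage 1: F_1 = 10^(0.550/10) = 1.135, G_1 = 10^(−0.550/10) = 0.8810
  Stage 2: F_2 = 10^(1.19/10) = 1.315, G_2 = 10^(−1.19/10) = 0.7603
  Stage 3: F_3 = 10^(2.04/10) = 1.600, G_3 = 10^(11.8/10) = 15.14
Friis cascade:
  F = 1.135 + (1.315 − 1)/0.8810 + (1.600 − 1)/0.6699 = 2.388
NF = 10 log₁₀(2.388) = 3.78 dB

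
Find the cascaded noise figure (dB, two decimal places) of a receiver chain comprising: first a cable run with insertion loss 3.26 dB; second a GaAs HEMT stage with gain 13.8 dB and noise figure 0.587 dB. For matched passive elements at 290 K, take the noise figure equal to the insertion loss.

3.85 dB

Convert to linear (a loss of L dB is a gain of −L dB): F_i = 10^(NF_i/10), G_i = 10^(G_i,dB/10)
  Stage 1: F_1 = 10^(3.26/10) = 2.118, G_1 = 10^(−3.26/10) = 0.4721
  Stage 2: F_2 = 10^(0.587/10) = 1.145, G_2 = 10^(13.8/10) = 23.99
Friis cascade:
  F = 2.118 + (1.145 − 1)/0.4721 = 2.425
NF = 10 log₁₀(2.425) = 3.85 dB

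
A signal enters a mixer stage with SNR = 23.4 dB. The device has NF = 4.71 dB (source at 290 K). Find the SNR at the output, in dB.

18.69 dB

By definition F = SNR_in/SNR_out, so in dB: SNR_out = SNR_in − NF
SNR_out = 23.4 − 4.71 = 18.69 dB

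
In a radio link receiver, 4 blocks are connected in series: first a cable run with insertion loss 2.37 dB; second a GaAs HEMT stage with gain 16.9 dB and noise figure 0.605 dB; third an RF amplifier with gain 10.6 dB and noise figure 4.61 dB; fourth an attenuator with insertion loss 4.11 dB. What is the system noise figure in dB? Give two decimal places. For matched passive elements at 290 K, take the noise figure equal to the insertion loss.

Convert to linear (a loss of L dB is a gain of −L dB): F_i = 10^(NF_i/10), G_i = 10^(G_i,dB/10)
  Stage 1: F_1 = 10^(2.37/10) = 1.726, G_1 = 10^(−2.37/10) = 0.5794
  Stage 2: F_2 = 10^(0.605/10) = 1.149, G_2 = 10^(16.9/10) = 48.98
  Stage 3: F_3 = 10^(4.61/10) = 2.891, G_3 = 10^(10.6/10) = 11.48
  Stage 4: F_4 = 10^(4.11/10) = 2.576, G_4 = 10^(−4.11/10) = 0.3882
Friis cascade:
  F = 1.726 + (1.149 − 1)/0.5794 + (2.891 − 1)/28.38 + (2.576 − 1)/325.8 = 2.055
NF = 10 log₁₀(2.055) = 3.13 dB

3.13 dB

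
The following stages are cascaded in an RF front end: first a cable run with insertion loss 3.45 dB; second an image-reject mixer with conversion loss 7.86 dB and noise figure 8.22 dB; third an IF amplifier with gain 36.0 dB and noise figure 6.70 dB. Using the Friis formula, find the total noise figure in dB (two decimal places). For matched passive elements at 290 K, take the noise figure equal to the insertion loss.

Convert to linear (a loss of L dB is a gain of −L dB): F_i = 10^(NF_i/10), G_i = 10^(G_i,dB/10)
  Stage 1: F_1 = 10^(3.45/10) = 2.213, G_1 = 10^(−3.45/10) = 0.4519
  Stage 2: F_2 = 10^(8.22/10) = 6.637, G_2 = 10^(−7.86/10) = 0.1637
  Stage 3: F_3 = 10^(6.70/10) = 4.677, G_3 = 10^(36.0/10) = 3981
Friis cascade:
  F = 2.213 + (6.637 − 1)/0.4519 + (4.677 − 1)/0.07396 = 64.41
NF = 10 log₁₀(64.41) = 18.09 dB

18.09 dB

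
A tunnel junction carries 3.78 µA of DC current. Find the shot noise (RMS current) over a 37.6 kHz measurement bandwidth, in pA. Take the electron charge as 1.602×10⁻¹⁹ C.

I_n = √(2qI·B)
2qI·B = 2 × 1.602×10⁻¹⁹ × 3.78×10⁻⁶ × 3.76×10⁴ = 4.55×10⁻²⁰ A²
I_n = √(4.55×10⁻²⁰) = 2.13×10⁻¹⁰ A = 213 pA

213 pA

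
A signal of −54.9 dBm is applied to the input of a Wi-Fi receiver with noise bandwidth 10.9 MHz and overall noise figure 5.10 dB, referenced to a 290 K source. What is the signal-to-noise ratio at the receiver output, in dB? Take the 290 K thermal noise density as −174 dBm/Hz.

43.6 dB

Noise floor: N = −174 + 10 log₁₀(B) + NF
10 log₁₀(1.09×10⁷) = 70.37 dB
N = −174 + 70.37 + 5.10 = −98.53 dBm
SNR = P_sig − N = −54.9 − (−98.53) = 43.63 dB → 43.6 dB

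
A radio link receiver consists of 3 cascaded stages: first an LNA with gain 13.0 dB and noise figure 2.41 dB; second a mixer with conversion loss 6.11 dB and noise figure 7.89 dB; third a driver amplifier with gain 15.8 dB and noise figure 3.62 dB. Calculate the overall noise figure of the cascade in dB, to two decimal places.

Convert to linear (a loss of L dB is a gain of −L dB): F_i = 10^(NF_i/10), G_i = 10^(G_i,dB/10)
  Stage 1: F_1 = 10^(2.41/10) = 1.742, G_1 = 10^(13.0/10) = 19.95
  Stage 2: F_2 = 10^(7.89/10) = 6.152, G_2 = 10^(−6.11/10) = 0.2449
  Stage 3: F_3 = 10^(3.62/10) = 2.301, G_3 = 10^(15.8/10) = 38.02
Friis cascade:
  F = 1.742 + (6.152 − 1)/19.95 + (2.301 − 1)/4.887 = 2.266
NF = 10 log₁₀(2.266) = 3.55 dB

3.55 dB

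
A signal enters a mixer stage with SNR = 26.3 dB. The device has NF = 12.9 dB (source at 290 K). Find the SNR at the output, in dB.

13.4 dB

By definition F = SNR_in/SNR_out, so in dB: SNR_out = SNR_in − NF
SNR_out = 26.3 − 12.9 = 13.4 dB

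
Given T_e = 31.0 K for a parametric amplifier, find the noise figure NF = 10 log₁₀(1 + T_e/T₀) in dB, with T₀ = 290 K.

F = 1 + T_e/T₀ = 1 + 31.0/290 = 1.1069
NF = 10 log₁₀(1.1069) = 0.441 dB

0.441 dB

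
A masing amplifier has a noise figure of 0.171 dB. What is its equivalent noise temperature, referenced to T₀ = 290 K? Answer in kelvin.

11.6 K

F = 10^(0.171/10) = 1.04016
T_e = (F − 1)·T₀ = (1.04016 − 1) × 290 = 11.6 K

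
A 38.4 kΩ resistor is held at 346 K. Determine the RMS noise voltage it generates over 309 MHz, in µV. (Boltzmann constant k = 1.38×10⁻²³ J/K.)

V_n = √(4kTRB)
4kTRB = 4 × 1.38×10⁻²³ × 346 × 3.84×10⁴ × 3.09×10⁸ = 2.27×10⁻⁷ V²
V_n = √(2.27×10⁻⁷) = 4.76×10⁻⁴ V = 476 µV

476 µV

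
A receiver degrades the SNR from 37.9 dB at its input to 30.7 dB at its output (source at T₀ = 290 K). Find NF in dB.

NF (dB) = SNR_in(dB) − SNR_out(dB) when the source is at T₀
NF = 37.9 − 30.7 = 7.2 dB

7.2 dB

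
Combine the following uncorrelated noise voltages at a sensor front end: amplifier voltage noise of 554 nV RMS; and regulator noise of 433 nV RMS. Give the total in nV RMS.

703 nV

Uncorrelated sources add in power (mean-square): V_tot = √(ΣV_i²)
V_tot = √[(5.54×10⁻⁷)² + (4.33×10⁻⁷)²] = 7.03×10⁻⁷ V = 703 nV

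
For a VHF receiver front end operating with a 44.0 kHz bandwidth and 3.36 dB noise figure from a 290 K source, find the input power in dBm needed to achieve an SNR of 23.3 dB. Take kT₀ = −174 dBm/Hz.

−100.9 dBm

Sensitivity = −174 + 10 log₁₀(B) + NF + SNR_min
= −174 + 46.43 + 3.36 + 23.3
= −100.91 dBm → −100.9 dBm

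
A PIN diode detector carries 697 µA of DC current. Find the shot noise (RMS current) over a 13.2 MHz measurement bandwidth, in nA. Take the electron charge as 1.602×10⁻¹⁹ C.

54.3 nA

I_n = √(2qI·B)
2qI·B = 2 × 1.602×10⁻¹⁹ × 6.97×10⁻⁴ × 1.32×10⁷ = 2.95×10⁻¹⁵ A²
I_n = √(2.95×10⁻¹⁵) = 5.43×10⁻⁸ A = 54.3 nA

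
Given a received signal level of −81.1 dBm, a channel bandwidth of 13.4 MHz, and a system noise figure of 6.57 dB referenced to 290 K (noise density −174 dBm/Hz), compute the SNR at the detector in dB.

Noise floor: N = −174 + 10 log₁₀(B) + NF
10 log₁₀(1.34×10⁷) = 71.27 dB
N = −174 + 71.27 + 6.57 = −96.16 dBm
SNR = P_sig − N = −81.1 − (−96.16) = 15.06 dB → 15.1 dB

15.1 dB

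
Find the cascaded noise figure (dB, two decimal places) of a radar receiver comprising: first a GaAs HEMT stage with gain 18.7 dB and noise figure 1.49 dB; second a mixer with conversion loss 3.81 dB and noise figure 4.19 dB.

Convert to linear (a loss of L dB is a gain of −L dB): F_i = 10^(NF_i/10), G_i = 10^(G_i,dB/10)
  Stage 1: F_1 = 10^(1.49/10) = 1.409, G_1 = 10^(18.7/10) = 74.13
  Stage 2: F_2 = 10^(4.19/10) = 2.624, G_2 = 10^(−3.81/10) = 0.4159
Friis cascade:
  F = 1.409 + (2.624 − 1)/74.13 = 1.431
NF = 10 log₁₀(1.431) = 1.56 dB

1.56 dB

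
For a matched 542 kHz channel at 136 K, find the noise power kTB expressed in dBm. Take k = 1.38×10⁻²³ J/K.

−119.9 dBm

P_n = kTB = 1.38×10⁻²³ × 136 × 5.42×10⁵ = 1.02×10⁻¹⁵ W
In dBm: 10 log₁₀(1.02×10⁻¹⁵ / 10⁻³) = −119.9 dBm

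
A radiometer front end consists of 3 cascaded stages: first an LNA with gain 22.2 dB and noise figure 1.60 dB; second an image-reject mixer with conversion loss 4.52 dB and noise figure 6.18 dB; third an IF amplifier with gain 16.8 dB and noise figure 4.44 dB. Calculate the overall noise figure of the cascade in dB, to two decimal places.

Convert to linear (a loss of L dB is a gain of −L dB): F_i = 10^(NF_i/10), G_i = 10^(G_i,dB/10)
  Stage 1: F_1 = 10^(1.60/10) = 1.445, G_1 = 10^(22.2/10) = 166.0
  Stage 2: F_2 = 10^(6.18/10) = 4.150, G_2 = 10^(−4.52/10) = 0.3532
  Stage 3: F_3 = 10^(4.44/10) = 2.780, G_3 = 10^(16.8/10) = 47.86
Friis cascade:
  F = 1.445 + (4.150 − 1)/166.0 + (2.780 − 1)/58.61 = 1.495
NF = 10 log₁₀(1.495) = 1.75 dB

1.75 dB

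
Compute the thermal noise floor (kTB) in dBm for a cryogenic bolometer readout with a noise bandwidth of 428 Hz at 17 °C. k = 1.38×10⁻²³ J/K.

−147.7 dBm

T = 17 °C + 273.15 = 290.15 K
P_n = kTB = 1.38×10⁻²³ × 290.15 × 4.28×10² = 1.71×10⁻¹⁸ W
In dBm: 10 log₁₀(1.71×10⁻¹⁸ / 10⁻³) = −147.7 dBm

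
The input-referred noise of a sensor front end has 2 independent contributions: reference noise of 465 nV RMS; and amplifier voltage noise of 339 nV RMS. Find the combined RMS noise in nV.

575 nV

Uncorrelated sources add in power (mean-square): V_tot = √(ΣV_i²)
V_tot = √[(4.65×10⁻⁷)² + (3.39×10⁻⁷)²] = 5.75×10⁻⁷ V = 575 nV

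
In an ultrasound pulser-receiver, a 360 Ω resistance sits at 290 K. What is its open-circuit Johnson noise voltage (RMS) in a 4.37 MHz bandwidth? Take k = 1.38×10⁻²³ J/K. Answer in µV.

5.02 µV

V_n = √(4kTRB)
4kTRB = 4 × 1.38×10⁻²³ × 290 × 3.60×10² × 4.37×10⁶ = 2.52×10⁻¹¹ V²
V_n = √(2.52×10⁻¹¹) = 5.02×10⁻⁶ V = 5.02 µV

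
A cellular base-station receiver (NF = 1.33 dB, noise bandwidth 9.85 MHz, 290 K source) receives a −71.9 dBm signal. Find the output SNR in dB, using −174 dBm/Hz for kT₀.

30.8 dB

Noise floor: N = −174 + 10 log₁₀(B) + NF
10 log₁₀(9.85×10⁶) = 69.93 dB
N = −174 + 69.93 + 1.33 = −102.74 dBm
SNR = P_sig − N = −71.9 − (−102.74) = 30.84 dB → 30.8 dB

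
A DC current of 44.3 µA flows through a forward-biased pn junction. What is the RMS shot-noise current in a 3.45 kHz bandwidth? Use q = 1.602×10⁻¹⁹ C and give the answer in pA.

I_n = √(2qI·B)
2qI·B = 2 × 1.602×10⁻¹⁹ × 4.43×10⁻⁵ × 3.45×10³ = 4.90×10⁻²⁰ A²
I_n = √(4.90×10⁻²⁰) = 2.21×10⁻¹⁰ A = 221 pA

221 pA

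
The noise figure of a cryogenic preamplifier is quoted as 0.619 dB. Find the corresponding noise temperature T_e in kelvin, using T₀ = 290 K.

44.4 K

F = 10^(0.619/10) = 1.15319
T_e = (F − 1)·T₀ = (1.15319 − 1) × 290 = 44.4 K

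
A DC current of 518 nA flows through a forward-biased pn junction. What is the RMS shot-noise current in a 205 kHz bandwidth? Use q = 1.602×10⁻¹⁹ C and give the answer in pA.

184 pA

I_n = √(2qI·B)
2qI·B = 2 × 1.602×10⁻¹⁹ × 5.18×10⁻⁷ × 2.05×10⁵ = 3.40×10⁻²⁰ A²
I_n = √(3.40×10⁻²⁰) = 1.84×10⁻¹⁰ A = 184 pA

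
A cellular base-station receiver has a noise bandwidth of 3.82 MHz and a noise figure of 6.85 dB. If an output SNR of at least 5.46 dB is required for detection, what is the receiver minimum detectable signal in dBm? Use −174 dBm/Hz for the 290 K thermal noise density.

Sensitivity = −174 + 10 log₁₀(B) + NF + SNR_min
= −174 + 65.82 + 6.85 + 5.46
= −95.87 dBm → −95.9 dBm

−95.9 dBm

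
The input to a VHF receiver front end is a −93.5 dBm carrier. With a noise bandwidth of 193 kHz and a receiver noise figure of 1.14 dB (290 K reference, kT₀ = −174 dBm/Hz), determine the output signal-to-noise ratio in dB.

Noise floor: N = −174 + 10 log₁₀(B) + NF
10 log₁₀(1.93×10⁵) = 52.86 dB
N = −174 + 52.86 + 1.14 = −120.00 dBm
SNR = P_sig − N = −93.5 − (−120.00) = 26.50 dB → 26.5 dB

26.5 dB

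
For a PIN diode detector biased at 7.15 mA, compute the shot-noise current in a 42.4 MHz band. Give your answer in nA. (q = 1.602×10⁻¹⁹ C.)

I_n = √(2qI·B)
2qI·B = 2 × 1.602×10⁻¹⁹ × 7.15×10⁻³ × 4.24×10⁷ = 9.71×10⁻¹⁴ A²
I_n = √(9.71×10⁻¹⁴) = 3.12×10⁻⁷ A = 312 nA

312 nA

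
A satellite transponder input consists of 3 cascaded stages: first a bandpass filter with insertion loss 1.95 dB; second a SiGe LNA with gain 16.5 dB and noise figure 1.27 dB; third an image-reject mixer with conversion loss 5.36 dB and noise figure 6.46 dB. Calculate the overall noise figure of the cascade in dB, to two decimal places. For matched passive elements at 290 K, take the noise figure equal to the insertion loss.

Convert to linear (a loss of L dB is a gain of −L dB): F_i = 10^(NF_i/10), G_i = 10^(G_i,dB/10)
  Stage 1: F_1 = 10^(1.95/10) = 1.567, G_1 = 10^(−1.95/10) = 0.6383
  Stage 2: F_2 = 10^(1.27/10) = 1.340, G_2 = 10^(16.5/10) = 44.67
  Stage 3: F_3 = 10^(6.46/10) = 4.426, G_3 = 10^(−5.36/10) = 0.2911
Friis cascade:
  F = 1.567 + (1.340 − 1)/0.6383 + (4.426 − 1)/28.51 = 2.219
NF = 10 log₁₀(2.219) = 3.46 dB

3.46 dB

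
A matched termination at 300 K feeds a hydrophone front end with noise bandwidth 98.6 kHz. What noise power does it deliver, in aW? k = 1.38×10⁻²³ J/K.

P_n = kTB = 1.38×10⁻²³ × 300 × 9.86×10⁴ = 4.08×10⁻¹⁶ W = 408 aW

408 aW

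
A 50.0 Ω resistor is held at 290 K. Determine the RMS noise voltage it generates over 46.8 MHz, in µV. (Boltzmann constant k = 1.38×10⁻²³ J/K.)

V_n = √(4kTRB)
4kTRB = 4 × 1.38×10⁻²³ × 290 × 5.00×10¹ × 4.68×10⁷ = 3.75×10⁻¹¹ V²
V_n = √(3.75×10⁻¹¹) = 6.12×10⁻⁶ V = 6.12 µV

6.12 µV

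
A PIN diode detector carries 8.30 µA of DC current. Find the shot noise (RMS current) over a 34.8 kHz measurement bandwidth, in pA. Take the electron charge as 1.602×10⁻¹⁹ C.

I_n = √(2qI·B)
2qI·B = 2 × 1.602×10⁻¹⁹ × 8.30×10⁻⁶ × 3.48×10⁴ = 9.25×10⁻²⁰ A²
I_n = √(9.25×10⁻²⁰) = 3.04×10⁻¹⁰ A = 304 pA

304 pA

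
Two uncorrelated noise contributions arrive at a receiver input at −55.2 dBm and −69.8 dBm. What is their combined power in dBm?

Convert to linear, add, convert back:
P₁ = 3.02×10⁻⁹ W, P₂ = 1.05×10⁻¹⁰ W
P_tot = 3.12×10⁻⁹ W → 10 log₁₀(P_tot / 10⁻³) = −55.1 dBm

−55.1 dBm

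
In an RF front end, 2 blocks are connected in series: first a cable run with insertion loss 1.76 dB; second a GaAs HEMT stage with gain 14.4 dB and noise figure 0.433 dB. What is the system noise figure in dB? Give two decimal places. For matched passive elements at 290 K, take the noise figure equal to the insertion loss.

2.19 dB

Convert to linear (a loss of L dB is a gain of −L dB): F_i = 10^(NF_i/10), G_i = 10^(G_i,dB/10)
  Stage 1: F_1 = 10^(1.76/10) = 1.500, G_1 = 10^(−1.76/10) = 0.6668
  Stage 2: F_2 = 10^(0.433/10) = 1.105, G_2 = 10^(14.4/10) = 27.54
Friis cascade:
  F = 1.500 + (1.105 − 1)/0.6668 = 1.657
NF = 10 log₁₀(1.657) = 2.19 dB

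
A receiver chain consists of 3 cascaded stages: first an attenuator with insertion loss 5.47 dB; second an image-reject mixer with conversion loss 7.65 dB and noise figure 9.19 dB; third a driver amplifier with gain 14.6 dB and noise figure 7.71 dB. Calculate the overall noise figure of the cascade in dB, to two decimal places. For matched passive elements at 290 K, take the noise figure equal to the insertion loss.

21.13 dB

Convert to linear (a loss of L dB is a gain of −L dB): F_i = 10^(NF_i/10), G_i = 10^(G_i,dB/10)
  Stage 1: F_1 = 10^(5.47/10) = 3.524, G_1 = 10^(−5.47/10) = 0.2838
  Stage 2: F_2 = 10^(9.19/10) = 8.299, G_2 = 10^(−7.65/10) = 0.1718
  Stage 3: F_3 = 10^(7.71/10) = 5.902, G_3 = 10^(14.6/10) = 28.84
Friis cascade:
  F = 3.524 + (8.299 − 1)/0.2838 + (5.902 − 1)/0.04875 = 129.8
NF = 10 log₁₀(129.8) = 21.13 dB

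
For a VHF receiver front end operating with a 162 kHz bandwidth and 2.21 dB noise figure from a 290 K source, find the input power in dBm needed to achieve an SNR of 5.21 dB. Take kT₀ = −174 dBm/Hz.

Sensitivity = −174 + 10 log₁₀(B) + NF + SNR_min
= −174 + 52.1 + 2.21 + 5.21
= −114.48 dBm → −114.5 dBm

−114.5 dBm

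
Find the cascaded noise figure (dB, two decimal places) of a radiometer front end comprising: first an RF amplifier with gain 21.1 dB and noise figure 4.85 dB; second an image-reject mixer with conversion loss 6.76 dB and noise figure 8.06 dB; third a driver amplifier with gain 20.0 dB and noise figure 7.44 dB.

5.14 dB

Convert to linear (a loss of L dB is a gain of −L dB): F_i = 10^(NF_i/10), G_i = 10^(G_i,dB/10)
  Stage 1: F_1 = 10^(4.85/10) = 3.055, G_1 = 10^(21.1/10) = 128.8
  Stage 2: F_2 = 10^(8.06/10) = 6.397, G_2 = 10^(−6.76/10) = 0.2109
  Stage 3: F_3 = 10^(7.44/10) = 5.546, G_3 = 10^(20.0/10) = 100.0
Friis cascade:
  F = 3.055 + (6.397 − 1)/128.8 + (5.546 − 1)/27.16 = 3.264
NF = 10 log₁₀(3.264) = 5.14 dB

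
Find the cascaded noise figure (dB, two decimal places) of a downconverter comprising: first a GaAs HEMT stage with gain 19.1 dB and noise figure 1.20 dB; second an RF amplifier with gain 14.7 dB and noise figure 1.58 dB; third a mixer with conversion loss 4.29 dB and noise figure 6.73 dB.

1.22 dB

Convert to linear (a loss of L dB is a gain of −L dB): F_i = 10^(NF_i/10), G_i = 10^(G_i,dB/10)
  Stage 1: F_1 = 10^(1.20/10) = 1.318, G_1 = 10^(19.1/10) = 81.28
  Stage 2: F_2 = 10^(1.58/10) = 1.439, G_2 = 10^(14.7/10) = 29.51
  Stage 3: F_3 = 10^(6.73/10) = 4.710, G_3 = 10^(−4.29/10) = 0.3724
Friis cascade:
  F = 1.318 + (1.439 − 1)/81.28 + (4.710 − 1)/2399 = 1.325
NF = 10 log₁₀(1.325) = 1.22 dB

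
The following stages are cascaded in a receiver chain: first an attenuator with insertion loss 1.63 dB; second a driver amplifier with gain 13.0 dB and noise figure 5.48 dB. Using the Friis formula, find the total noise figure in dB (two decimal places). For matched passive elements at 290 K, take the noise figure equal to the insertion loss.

Convert to linear (a loss of L dB is a gain of −L dB): F_i = 10^(NF_i/10), G_i = 10^(G_i,dB/10)
  Stage 1: F_1 = 10^(1.63/10) = 1.455, G_1 = 10^(−1.63/10) = 0.6871
  Stage 2: F_2 = 10^(5.48/10) = 3.532, G_2 = 10^(13.0/10) = 19.95
Friis cascade:
  F = 1.455 + (3.532 − 1)/0.6871 = 5.140
NF = 10 log₁₀(5.140) = 7.11 dB

7.11 dB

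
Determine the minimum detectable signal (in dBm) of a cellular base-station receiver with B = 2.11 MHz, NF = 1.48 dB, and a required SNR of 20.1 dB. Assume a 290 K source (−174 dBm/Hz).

Sensitivity = −174 + 10 log₁₀(B) + NF + SNR_min
= −174 + 63.24 + 1.48 + 20.1
= −89.18 dBm → −89.2 dBm

−89.2 dBm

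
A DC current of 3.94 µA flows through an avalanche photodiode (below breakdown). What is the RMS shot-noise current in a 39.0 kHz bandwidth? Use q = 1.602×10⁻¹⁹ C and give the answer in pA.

I_n = √(2qI·B)
2qI·B = 2 × 1.602×10⁻¹⁹ × 3.94×10⁻⁶ × 3.90×10⁴ = 4.92×10⁻²⁰ A²
I_n = √(4.92×10⁻²⁰) = 2.22×10⁻¹⁰ A = 222 pA

222 pA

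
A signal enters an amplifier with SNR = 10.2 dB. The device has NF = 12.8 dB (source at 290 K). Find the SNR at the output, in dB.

−2.6 dB

By definition F = SNR_in/SNR_out, so in dB: SNR_out = SNR_in − NF
SNR_out = 10.2 − 12.8 = −2.6 dB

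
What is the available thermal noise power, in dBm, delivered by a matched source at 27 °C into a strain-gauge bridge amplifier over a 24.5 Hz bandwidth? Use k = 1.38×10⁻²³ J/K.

−159.9 dBm

T = 27 °C + 273.15 = 300.15 K
P_n = kTB = 1.38×10⁻²³ × 300.15 × 2.45×10¹ = 1.01×10⁻¹⁹ W
In dBm: 10 log₁₀(1.01×10⁻¹⁹ / 10⁻³) = −159.9 dBm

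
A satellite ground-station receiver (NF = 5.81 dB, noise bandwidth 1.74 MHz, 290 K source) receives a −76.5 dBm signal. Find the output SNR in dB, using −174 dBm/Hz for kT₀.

29.3 dB

Noise floor: N = −174 + 10 log₁₀(B) + NF
10 log₁₀(1.74×10⁶) = 62.41 dB
N = −174 + 62.41 + 5.81 = −105.78 dBm
SNR = P_sig − N = −76.5 − (−105.78) = 29.28 dB → 29.3 dB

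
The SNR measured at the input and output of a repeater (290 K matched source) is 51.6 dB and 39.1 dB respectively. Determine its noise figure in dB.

NF (dB) = SNR_in(dB) − SNR_out(dB) when the source is at T₀
NF = 51.6 − 39.1 = 12.5 dB

12.5 dB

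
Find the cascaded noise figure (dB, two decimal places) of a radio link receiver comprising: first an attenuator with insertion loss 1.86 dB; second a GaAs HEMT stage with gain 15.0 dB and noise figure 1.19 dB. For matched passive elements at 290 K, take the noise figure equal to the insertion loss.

3.05 dB

Convert to linear (a loss of L dB is a gain of −L dB): F_i = 10^(NF_i/10), G_i = 10^(G_i,dB/10)
  Stage 1: F_1 = 10^(1.86/10) = 1.535, G_1 = 10^(−1.86/10) = 0.6516
  Stage 2: F_2 = 10^(1.19/10) = 1.315, G_2 = 10^(15.0/10) = 31.62
Friis cascade:
  F = 1.535 + (1.315 − 1)/0.6516 = 2.018
NF = 10 log₁₀(2.018) = 3.05 dB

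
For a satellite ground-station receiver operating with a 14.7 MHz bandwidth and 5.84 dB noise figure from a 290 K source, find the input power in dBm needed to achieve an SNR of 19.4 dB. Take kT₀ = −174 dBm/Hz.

Sensitivity = −174 + 10 log₁₀(B) + NF + SNR_min
= −174 + 71.67 + 5.84 + 19.4
= −77.09 dBm → −77.1 dBm

−77.1 dBm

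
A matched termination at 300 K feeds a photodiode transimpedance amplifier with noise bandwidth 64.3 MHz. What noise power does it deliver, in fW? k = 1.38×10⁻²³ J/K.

266 fW

P_n = kTB = 1.38×10⁻²³ × 300 × 6.43×10⁷ = 2.66×10⁻¹³ W = 266 fW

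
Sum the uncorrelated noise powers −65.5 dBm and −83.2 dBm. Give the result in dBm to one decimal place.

−65.4 dBm

Convert to linear, add, convert back:
P₁ = 2.82×10⁻¹⁰ W, P₂ = 4.79×10⁻¹² W
P_tot = 2.87×10⁻¹⁰ W → 10 log₁₀(P_tot / 10⁻³) = −65.4 dBm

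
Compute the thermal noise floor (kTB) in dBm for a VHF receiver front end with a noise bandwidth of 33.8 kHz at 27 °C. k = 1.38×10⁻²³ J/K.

−128.5 dBm

T = 27 °C + 273.15 = 300.15 K
P_n = kTB = 1.38×10⁻²³ × 300.15 × 3.38×10⁴ = 1.40×10⁻¹⁶ W
In dBm: 10 log₁₀(1.40×10⁻¹⁶ / 10⁻³) = −128.5 dBm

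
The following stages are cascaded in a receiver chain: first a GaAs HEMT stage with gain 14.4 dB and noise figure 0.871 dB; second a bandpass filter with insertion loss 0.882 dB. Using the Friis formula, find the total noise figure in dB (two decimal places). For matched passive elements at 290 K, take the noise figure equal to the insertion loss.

0.90 dB

Convert to linear (a loss of L dB is a gain of −L dB): F_i = 10^(NF_i/10), G_i = 10^(G_i,dB/10)
  Stage 1: F_1 = 10^(0.871/10) = 1.222, G_1 = 10^(14.4/10) = 27.54
  Stage 2: F_2 = 10^(0.882/10) = 1.225, G_2 = 10^(−0.882/10) = 0.8162
Friis cascade:
  F = 1.222 + (1.225 − 1)/27.54 = 1.230
NF = 10 log₁₀(1.230) = 0.90 dB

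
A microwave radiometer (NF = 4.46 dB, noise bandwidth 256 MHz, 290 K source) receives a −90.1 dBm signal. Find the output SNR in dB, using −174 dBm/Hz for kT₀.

Noise floor: N = −174 + 10 log₁₀(B) + NF
10 log₁₀(2.56×10⁸) = 84.08 dB
N = −174 + 84.08 + 4.46 = −85.46 dBm
SNR = P_sig − N = −90.1 − (−85.46) = −4.64 dB → −4.6 dB

−4.6 dB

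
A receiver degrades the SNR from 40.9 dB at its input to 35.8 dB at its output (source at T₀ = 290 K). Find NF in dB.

5.1 dB

NF (dB) = SNR_in(dB) − SNR_out(dB) when the source is at T₀
NF = 40.9 − 35.8 = 5.1 dB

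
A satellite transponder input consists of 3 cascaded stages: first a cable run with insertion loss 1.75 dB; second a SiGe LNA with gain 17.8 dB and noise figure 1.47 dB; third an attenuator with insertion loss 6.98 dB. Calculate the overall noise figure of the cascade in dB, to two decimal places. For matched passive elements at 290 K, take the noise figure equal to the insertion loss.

Convert to linear (a loss of L dB is a gain of −L dB): F_i = 10^(NF_i/10), G_i = 10^(G_i,dB/10)
  Stage 1: F_1 = 10^(1.75/10) = 1.496, G_1 = 10^(−1.75/10) = 0.6683
  Stage 2: F_2 = 10^(1.47/10) = 1.403, G_2 = 10^(17.8/10) = 60.26
  Stage 3: F_3 = 10^(6.98/10) = 4.989, G_3 = 10^(−6.98/10) = 0.2004
Friis cascade:
  F = 1.496 + (1.403 − 1)/0.6683 + (4.989 − 1)/40.27 = 2.198
NF = 10 log₁₀(2.198) = 3.42 dB

3.42 dB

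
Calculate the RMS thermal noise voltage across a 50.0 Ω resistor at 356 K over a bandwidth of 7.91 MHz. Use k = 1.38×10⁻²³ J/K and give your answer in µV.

V_n = √(4kTRB)
4kTRB = 4 × 1.38×10⁻²³ × 356 × 5.00×10¹ × 7.91×10⁶ = 7.77×10⁻¹² V²
V_n = √(7.77×10⁻¹²) = 2.79×10⁻⁶ V = 2.79 µV

2.79 µV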